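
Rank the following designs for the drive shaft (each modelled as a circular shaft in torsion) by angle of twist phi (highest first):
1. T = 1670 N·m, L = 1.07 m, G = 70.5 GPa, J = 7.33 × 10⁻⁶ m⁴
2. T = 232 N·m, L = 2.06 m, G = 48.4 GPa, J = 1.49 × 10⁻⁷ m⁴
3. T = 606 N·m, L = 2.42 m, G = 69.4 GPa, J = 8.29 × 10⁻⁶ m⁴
Model: a circular shaft in torsion, so phi = (T·L) / (G·J) (SI units).
  Case 1: phi = (1670 × 1.07) / ((7.05 × 10¹⁰) × (7.33 × 10⁻⁶)) = 0.003458 rad = 0.1981°
  Case 2: phi = (232 × 2.06) / ((4.84 × 10¹⁰) × (1.49 × 10⁻⁷)) = 0.06627 rad = 3.797°
  Case 3: phi = (606 × 2.42) / ((6.94 × 10¹⁰) × (8.29 × 10⁻⁶)) = 0.002549 rad = 0.146°
Ordering: 3.797° (case 2) > 0.1981° (case 1) > 0.146° (case 3)
Final answer: 2, 1, 3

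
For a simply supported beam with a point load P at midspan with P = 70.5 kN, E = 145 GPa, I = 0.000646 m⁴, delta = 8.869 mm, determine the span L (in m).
Model: a simply supported beam with a point load P at midspan, so delta = (P·L^3) / (48·E·I).
Solve for L: L = ((48·delta·E·I) / P)^(1/3).
Convert to SI units:
  P = 70.5 kN = 70500 N
  E = 145 GPa = 1.45 × 10¹¹ Pa
  delta = 8.869 mm = 0.008869 m
Substitute:
  L = ((48 × 0.008869 × (1.45 × 10¹¹) × 0.000646) / 70500)^(1/3)
  L = 8.27 m
Final answer: L = 8.27 m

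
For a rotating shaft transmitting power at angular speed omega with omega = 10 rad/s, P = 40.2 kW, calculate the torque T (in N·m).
Model: a rotating shaft transmitting power at angular speed omega, so P = T·omega.
Solve for T: T = P / omega.
Convert to SI units:
  P = 40.2 kW = 40200 W
Substitute:
  T = 40200 / 10
  T = 4020 N·m
Final answer: T = 4020 N·m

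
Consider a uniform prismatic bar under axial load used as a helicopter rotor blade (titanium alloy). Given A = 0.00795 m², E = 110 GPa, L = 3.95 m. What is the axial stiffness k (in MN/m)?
Model: a uniform prismatic bar under axial load, so k = (A·E) / L.
Convert to SI units:
  E = 110 GPa = 1.1 × 10¹¹ Pa
Substitute:
  k = (0.00795 × (1.1 × 10¹¹)) / 3.95
  k = 2.214 × 10⁸ N/m
Convert: k = 2.214 × 10⁸ N/m = 221.4 MN/m
Final answer: k = 221.4 MN/m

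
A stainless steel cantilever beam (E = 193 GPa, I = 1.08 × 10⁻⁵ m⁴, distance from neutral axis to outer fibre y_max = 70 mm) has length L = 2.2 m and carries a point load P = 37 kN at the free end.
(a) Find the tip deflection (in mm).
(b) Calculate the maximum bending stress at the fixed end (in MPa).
(a) Tip deflection of a cantilever with an end point load: δ = P·L^3 / (3·E·I). Convert P = 37 kN = 37000 N, E = 193 GPa = 1.93 × 10¹¹ Pa.
  δ = (37000 × 2.2^3) / (3 × (1.93 × 10¹¹) × (1.08 × 10⁻⁵)) = 0.063 m = 63 mm
(b) Maximum bending moment at the fixed end: M = P·L = 37000 × 2.2 = 81400 N·m. Convert y_max = 70 mm = 0.07 m.
  σ = M·y_max / I = (81400 × 0.07) / (1.08 × 10⁻⁵) = 5.276 × 10⁸ Pa = 527.6 MPa
Final answer: (a) δ = 63 mm, (b) σ = 527.6 MPa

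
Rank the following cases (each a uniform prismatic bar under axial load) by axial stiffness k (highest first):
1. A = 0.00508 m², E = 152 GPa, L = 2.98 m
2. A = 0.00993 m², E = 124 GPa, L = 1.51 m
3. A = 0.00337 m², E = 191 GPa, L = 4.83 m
Model: a uniform prismatic bar under axial load, so k = (A·E) / L (SI units).
  Case 1: k = (0.00508 × (1.52 × 10¹¹)) / 2.98 = 2.591 × 10⁸ N/m = 259.1 MN/m
  Case 2: k = (0.00993 × (1.24 × 10¹¹)) / 1.51 = 8.154 × 10⁸ N/m = 815.4 MN/m
  Case 3: k = (0.00337 × (1.91 × 10¹¹)) / 4.83 = 1.333 × 10⁸ N/m = 133.3 MN/m
Ordering: 815.4 MN/m (case 2) > 259.1 MN/m (case 1) > 133.3 MN/m (case 3)
Final answer: 2, 1, 3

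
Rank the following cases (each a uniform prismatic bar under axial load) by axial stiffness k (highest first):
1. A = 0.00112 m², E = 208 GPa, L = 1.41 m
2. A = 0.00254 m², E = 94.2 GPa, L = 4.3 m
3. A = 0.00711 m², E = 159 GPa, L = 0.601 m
Model: a uniform prismatic bar under axial load, so k = (A·E) / L (SI units).
  Case 1: k = (0.00112 × (2.08 × 10¹¹)) / 1.41 = 1.652 × 10⁸ N/m = 165.2 MN/m
  Case 2: k = (0.00254 × (9.42 × 10¹⁰)) / 4.3 = 5.564 × 10⁷ N/m = 55.64 MN/m
  Case 3: k = (0.00711 × (1.59 × 10¹¹)) / 0.601 = 1.881 × 10⁹ N/m = 1881 MN/m
Ordering: 1881 MN/m (case 3) > 165.2 MN/m (case 1) > 55.64 MN/m (case 2)
Final answer: 3, 1, 2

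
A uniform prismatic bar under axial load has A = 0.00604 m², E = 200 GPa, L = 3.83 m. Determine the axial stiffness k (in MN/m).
Model: a uniform prismatic bar under axial load, so k = (A·E) / L.
Convert to SI units:
  E = 200 GPa = 2 × 10¹¹ Pa
Substitute:
  k = (0.00604 × (2 × 10¹¹)) / 3.83
  k = 3.154 × 10⁸ N/m
Convert: k = 3.154 × 10⁸ N/m = 315.4 MN/m
Final answer: k = 315.4 MN/m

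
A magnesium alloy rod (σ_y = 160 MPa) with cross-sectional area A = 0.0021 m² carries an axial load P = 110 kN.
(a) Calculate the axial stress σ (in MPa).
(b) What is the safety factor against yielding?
(a) Axial stress σ = P/A. Convert P = 110 kN = 110000 N.
  σ = 110000 / 0.0021 = 5.238 × 10⁷ Pa = 52.38 MPa
(b) Safety factor SF = σ_y/σ = 160 / 52.38 = 3.055
Final answer: (a) σ = 52.38 MPa, (b) SF = 3.055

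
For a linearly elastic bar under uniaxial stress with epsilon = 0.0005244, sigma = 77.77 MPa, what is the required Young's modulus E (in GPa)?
Model: a linearly elastic bar under uniaxial stress, so sigma = E·epsilon.
Solve for E: E = sigma / epsilon.
Convert to SI units:
  sigma = 77.77 MPa = 7.777 × 10⁷ Pa
Substitute:
  E = (7.777 × 10⁷) / 0.0005244
  E = 1.483 × 10¹¹ Pa
Convert: E = 1.483 × 10¹¹ Pa = 148.3 GPa
Final answer: E = 148.3 GPa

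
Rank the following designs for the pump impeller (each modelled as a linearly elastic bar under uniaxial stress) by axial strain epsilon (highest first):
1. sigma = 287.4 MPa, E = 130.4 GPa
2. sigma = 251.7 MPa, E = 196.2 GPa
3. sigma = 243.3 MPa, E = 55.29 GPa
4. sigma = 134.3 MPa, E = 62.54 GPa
Model: a linearly elastic bar under uniaxial stress, so epsilon = sigma / E (SI units).
  Case 1: epsilon = (2.874 × 10⁸) / (1.304 × 10¹¹) = 0.002204
  Case 2: epsilon = (2.517 × 10⁸) / (1.962 × 10¹¹) = 0.001283
  Case 3: epsilon = (2.433 × 10⁸) / (5.529 × 10¹⁰) = 0.0044
  Case 4: epsilon = (1.343 × 10⁸) / (6.254 × 10¹⁰) = 0.002147
Ordering: 0.0044 (case 3) > 0.002204 (case 1) > 0.002147 (case 4) > 0.001283 (case 2)
Final answer: 3, 1, 4, 2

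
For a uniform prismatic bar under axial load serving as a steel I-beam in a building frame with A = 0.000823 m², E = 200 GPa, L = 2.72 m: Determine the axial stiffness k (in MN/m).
Model: a uniform prismatic bar under axial load, so k = (A·E) / L.
Convert to SI units:
  E = 200 GPa = 2 × 10¹¹ Pa
Substitute:
  k = (0.000823 × (2 × 10¹¹)) / 2.72
  k = 6.051 × 10⁷ N/m
Convert: k = 6.051 × 10⁷ N/m = 60.51 MN/m
Final answer: k = 60.51 MN/m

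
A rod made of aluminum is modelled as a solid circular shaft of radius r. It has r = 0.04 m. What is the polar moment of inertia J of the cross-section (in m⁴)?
Model: a solid circular shaft of radius r, so J = (π·r^4) / 2.
Substitute:
  J = (π × 0.04^4) / 2
  J = 4.021 × 10⁻⁶ m⁴
Final answer: J = 4.021 × 10⁻⁶ m⁴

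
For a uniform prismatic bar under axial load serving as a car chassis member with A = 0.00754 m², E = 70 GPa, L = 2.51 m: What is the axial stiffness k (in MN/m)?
Model: a uniform prismatic bar under axial load, so k = (A·E) / L.
Convert to SI units:
  E = 70 GPa = 7 × 10¹⁰ Pa
Substitute:
  k = (0.00754 × (7 × 10¹⁰)) / 2.51
  k = 2.103 × 10⁸ N/m
Convert: k = 2.103 × 10⁸ N/m = 210.3 MN/m
Final answer: k = 210.3 MN/m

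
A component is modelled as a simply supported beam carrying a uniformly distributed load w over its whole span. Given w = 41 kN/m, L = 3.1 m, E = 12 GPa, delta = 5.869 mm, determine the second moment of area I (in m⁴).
Model: a simply supported beam carrying a uniformly distributed load w over its whole span, so delta = (5·w·L^4) / (384·E·I).
Solve for I: I = (5·w·L^4) / (384·delta·E).
Convert to SI units:
  w = 41 kN/m = 41000 N/m
  E = 12 GPa = 1.2 × 10¹⁰ Pa
  delta = 5.869 mm = 0.005869 m
Substitute:
  I = (5 × 41000 × 3.1^4) / (384 × 0.005869 × (1.2 × 10¹⁰))
  I = 0.0007 m⁴
Final answer: I = 0.0007 m⁴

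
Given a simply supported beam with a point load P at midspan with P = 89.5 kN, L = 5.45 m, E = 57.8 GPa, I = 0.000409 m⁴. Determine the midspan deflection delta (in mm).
Model: a simply supported beam with a point load P at midspan, so delta = (P·L^3) / (48·E·I).
Convert to SI units:
  P = 89.5 kN = 89500 N
  E = 57.8 GPa = 5.78 × 10¹⁰ Pa
Substitute:
  delta = (89500 × 5.45^3) / (48 × (5.78 × 10¹⁰) × 0.000409)
  delta = 0.01277 m
Convert: delta = 0.01277 m = 12.77 mm
Final answer: delta = 12.77 mm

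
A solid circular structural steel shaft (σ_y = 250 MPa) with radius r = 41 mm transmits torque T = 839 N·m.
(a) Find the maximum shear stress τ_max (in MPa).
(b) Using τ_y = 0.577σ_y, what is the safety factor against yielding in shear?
(a) For a solid circular shaft, τ_max = T·r/J with J = π·r^4/2, i.e. τ_max = 2·T / (π·r^3). Convert r = 41 mm = 0.041 m.
  τ_max = (2 × 839) / (π × 0.041^3) = 7.75 × 10⁶ Pa = 7.75 MPa
(b) τ_y = 0.577 × 250 = 144.25 MPa
  SF = τ_y/τ_max = 144.25 / 7.75 = 18.61
Final answer: (a) τ_max = 7.75 MPa, (b) SF = 18.61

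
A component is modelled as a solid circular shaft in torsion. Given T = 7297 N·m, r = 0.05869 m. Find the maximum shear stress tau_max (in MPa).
Model: a solid circular shaft in torsion, so tau_max = (2·T) / (π·r^3).
Substitute:
  tau_max = (2 × 7297) / (π × 0.05869^3)
  tau_max = 2.298 × 10⁷ Pa
Convert: tau_max = 2.298 × 10⁷ Pa = 22.98 MPa
Final answer: tau_max = 22.98 MPa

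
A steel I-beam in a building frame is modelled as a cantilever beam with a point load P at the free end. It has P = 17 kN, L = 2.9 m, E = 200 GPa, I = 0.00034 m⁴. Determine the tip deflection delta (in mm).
Model: a cantilever beam with a point load P at the free end, so delta = (P·L^3) / (3·E·I).
Convert to SI units:
  P = 17 kN = 17000 N
  E = 200 GPa = 2 × 10¹¹ Pa
Substitute:
  delta = (17000 × 2.9^3) / (3 × (2 × 10¹¹) × 0.00034)
  delta = 0.002032 m
Convert: delta = 0.002032 m = 2.032 mm
Final answer: delta = 2.032 mm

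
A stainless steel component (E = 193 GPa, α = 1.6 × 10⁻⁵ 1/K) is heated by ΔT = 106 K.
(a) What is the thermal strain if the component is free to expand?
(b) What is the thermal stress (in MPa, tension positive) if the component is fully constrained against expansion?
(a) Free thermal strain ε_th = α·ΔT = (1.6 × 10⁻⁵) × 106 = 0.001696
(b) Fully constrained, the expansion is suppressed, so σ = -E·α·ΔT. Convert E = 193 GPa = 1.93 × 10¹¹ Pa.
  σ = -(1.93 × 10¹¹) × (1.6 × 10⁻⁵) × 106 = -3.273 × 10⁸ Pa = -327.3 MPa (compressive)
Final answer: (a) ε_th = 0.001696, (b) σ = -327.3 MPa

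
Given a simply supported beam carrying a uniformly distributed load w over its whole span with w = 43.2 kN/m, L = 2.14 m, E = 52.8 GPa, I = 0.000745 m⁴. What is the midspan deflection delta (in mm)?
Model: a simply supported beam carrying a uniformly distributed load w over its whole span, so delta = (5·w·L^4) / (384·E·I).
Convert to SI units:
  w = 43.2 kN/m = 43200 N/m
  E = 52.8 GPa = 5.28 × 10¹⁰ Pa
Substitute:
  delta = (5 × 43200 × 2.14^4) / (384 × (5.28 × 10¹⁰) × 0.000745)
  delta = 0.0002999 m
Convert: delta = 0.0002999 m = 0.2999 mm
Final answer: delta = 0.2999 mm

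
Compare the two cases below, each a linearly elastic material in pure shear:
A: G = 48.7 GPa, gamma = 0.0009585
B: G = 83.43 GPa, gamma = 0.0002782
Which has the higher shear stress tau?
Model: a linearly elastic material in pure shear, so tau = G·gamma (SI units).
  A: tau = (4.87 × 10¹⁰) × 0.0009585 = 4.668 × 10⁷ Pa = 46.68 MPa
  B: tau = (8.343 × 10¹⁰) × 0.0002782 = 2.321 × 10⁷ Pa = 23.21 MPa
46.68 MPa > 23.21 MPa, so A is larger.
Final answer: A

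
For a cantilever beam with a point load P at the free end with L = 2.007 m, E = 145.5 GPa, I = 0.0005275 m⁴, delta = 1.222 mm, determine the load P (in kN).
Model: a cantilever beam with a point load P at the free end, so delta = (P·L^3) / (3·E·I).
Solve for P: P = (3·delta·E·I) / L^3.
Convert to SI units:
  E = 145.5 GPa = 1.455 × 10¹¹ Pa
  delta = 1.222 mm = 0.001222 m
Substitute:
  P = (3 × 0.001222 × (1.455 × 10¹¹) × 0.0005275) / 2.007^3
  P = 34800 N
Convert: P = 34800 N = 34.8 kN
Final answer: P = 34.8 kN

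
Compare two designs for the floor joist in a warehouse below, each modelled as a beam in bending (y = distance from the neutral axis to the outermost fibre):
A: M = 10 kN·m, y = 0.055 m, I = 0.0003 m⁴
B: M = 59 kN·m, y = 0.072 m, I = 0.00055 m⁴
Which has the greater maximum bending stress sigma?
Model: a beam in bending (y = distance from the neutral axis to the outermost fibre), so sigma = (M·y) / I (SI units).
  A: sigma = (10000 × 0.055) / 0.0003 = 1.833 × 10⁶ Pa = 1.833 MPa
  B: sigma = (59000 × 0.072) / 0.00055 = 7.724 × 10⁶ Pa = 7.724 MPa
7.724 MPa > 1.833 MPa, so B is larger.
Final answer: B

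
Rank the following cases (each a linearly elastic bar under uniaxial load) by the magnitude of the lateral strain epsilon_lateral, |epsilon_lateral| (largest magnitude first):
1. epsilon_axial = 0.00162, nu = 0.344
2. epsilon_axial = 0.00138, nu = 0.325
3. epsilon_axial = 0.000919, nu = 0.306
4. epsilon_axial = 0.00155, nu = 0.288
Model: a linearly elastic bar under uniaxial load, so epsilon_lateral = -nu·epsilon_axial (SI units).
  Case 1: epsilon_lateral = -(0.344 × 0.00162) = -0.0005573
  Case 2: epsilon_lateral = -(0.325 × 0.00138) = -0.0004485
  Case 3: epsilon_lateral = -(0.306 × 0.000919) = -0.0002812
  Case 4: epsilon_lateral = -(0.288 × 0.00155) = -0.0004464
Ordering by |epsilon_lateral|: 0.0005573 (case 1) > 0.0004485 (case 2) > 0.0004464 (case 4) > 0.0002812 (case 3)
Final answer: 1, 2, 4, 3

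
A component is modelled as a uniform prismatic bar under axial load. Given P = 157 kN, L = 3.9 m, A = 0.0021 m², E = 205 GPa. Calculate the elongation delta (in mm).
Model: a uniform prismatic bar under axial load, so delta = (P·L) / (A·E).
Convert to SI units:
  P = 157 kN = 157000 N
  E = 205 GPa = 2.05 × 10¹¹ Pa
Substitute:
  delta = (157000 × 3.9) / (0.0021 × (2.05 × 10¹¹))
  delta = 0.001422 m
Convert: delta = 0.001422 m = 1.422 mm
Final answer: delta = 1.422 mm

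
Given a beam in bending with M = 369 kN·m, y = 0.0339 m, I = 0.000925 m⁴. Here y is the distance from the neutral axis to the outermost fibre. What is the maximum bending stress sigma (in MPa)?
Model: a beam in bending, so sigma = (M·y) / I.
Convert to SI units:
  M = 369 kN·m = 369000 N·m
Substitute:
  sigma = (369000 × 0.0339) / 0.000925
  sigma = 1.352 × 10⁷ Pa
Convert: sigma = 1.352 × 10⁷ Pa = 13.52 MPa
Final answer: sigma = 13.52 MPa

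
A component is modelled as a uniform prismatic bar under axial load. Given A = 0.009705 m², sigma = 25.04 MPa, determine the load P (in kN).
Model: a uniform prismatic bar under axial load, so sigma = P / A.
Solve for P: P = sigma·A.
Convert to SI units:
  sigma = 25.04 MPa = 2.504 × 10⁷ Pa
Substitute:
  P = (2.504 × 10⁷) × 0.009705
  P = 243000 N
Convert: P = 243000 N = 243 kN
Final answer: P = 243 kN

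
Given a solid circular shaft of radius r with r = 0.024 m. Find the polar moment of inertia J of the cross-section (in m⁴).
Model: a solid circular shaft of radius r, so J = (π·r^4) / 2.
Substitute:
  J = (π × 0.024^4) / 2
  J = 5.212 × 10⁻⁷ m⁴
Final answer: J = 5.212 × 10⁻⁷ m⁴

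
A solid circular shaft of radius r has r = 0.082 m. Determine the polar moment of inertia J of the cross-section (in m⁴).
Model: a solid circular shaft of radius r, so J = (π·r^4) / 2.
Substitute:
  J = (π × 0.082^4) / 2
  J = 7.102 × 10⁻⁵ m⁴
Final answer: J = 7.102 × 10⁻⁵ m⁴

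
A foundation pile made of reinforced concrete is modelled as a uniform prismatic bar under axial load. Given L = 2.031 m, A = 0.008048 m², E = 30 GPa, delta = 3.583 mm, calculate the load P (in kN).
Model: a uniform prismatic bar under axial load, so delta = (P·L) / (A·E).
Solve for P: P = (delta·A·E) / L.
Convert to SI units:
  E = 30 GPa = 3 × 10¹⁰ Pa
  delta = 3.583 mm = 0.003583 m
Substitute:
  P = (0.003583 × 0.008048 × (3 × 10¹⁰)) / 2.031
  P = 425900 N
Convert: P = 425900 N = 425.9 kN
Final answer: P = 425.9 kN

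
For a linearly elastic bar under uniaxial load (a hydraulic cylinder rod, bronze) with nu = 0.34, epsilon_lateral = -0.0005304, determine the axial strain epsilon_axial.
Model: a linearly elastic bar under uniaxial load, so epsilon_lateral = -nu·epsilon_axial.
Solve for epsilon_axial: epsilon_axial = -epsilon_lateral / nu.
Substitute:
  epsilon_axial = -(-0.0005304) / 0.34
  epsilon_axial = 0.00156
Final answer: epsilon_axial = 0.00156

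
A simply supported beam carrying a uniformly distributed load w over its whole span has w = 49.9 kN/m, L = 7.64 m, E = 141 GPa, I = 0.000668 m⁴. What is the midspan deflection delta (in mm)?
Model: a simply supported beam carrying a uniformly distributed load w over its whole span, so delta = (5·w·L^4) / (384·E·I).
Convert to SI units:
  w = 49.9 kN/m = 49900 N/m
  E = 141 GPa = 1.41 × 10¹¹ Pa
Substitute:
  delta = (5 × 49900 × 7.64^4) / (384 × (1.41 × 10¹¹) × 0.000668)
  delta = 0.0235 m
Convert: delta = 0.0235 m = 23.5 mm
Final answer: delta = 23.5 mm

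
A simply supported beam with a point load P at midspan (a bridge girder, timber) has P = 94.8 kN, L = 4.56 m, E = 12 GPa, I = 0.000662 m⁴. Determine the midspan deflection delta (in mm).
Model: a simply supported beam with a point load P at midspan, so delta = (P·L^3) / (48·E·I).
Convert to SI units:
  P = 94.8 kN = 94800 N
  E = 12 GPa = 1.2 × 10¹⁰ Pa
Substitute:
  delta = (94800 × 4.56^3) / (48 × (1.2 × 10¹⁰) × 0.000662)
  delta = 0.02357 m
Convert: delta = 0.02357 m = 23.57 mm
Final answer: delta = 23.57 mm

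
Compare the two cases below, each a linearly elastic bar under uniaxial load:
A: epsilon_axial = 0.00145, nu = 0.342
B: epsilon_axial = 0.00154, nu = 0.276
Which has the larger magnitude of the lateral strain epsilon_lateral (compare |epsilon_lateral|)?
Model: a linearly elastic bar under uniaxial load, so epsilon_lateral = -nu·epsilon_axial (SI units).
  A: epsilon_lateral = -(0.342 × 0.00145) = -0.0004959
  B: epsilon_lateral = -(0.276 × 0.00154) = -0.000425
|epsilon_lateral|: A = 0.0004959, B = 0.000425, so A is larger in magnitude.
Final answer: A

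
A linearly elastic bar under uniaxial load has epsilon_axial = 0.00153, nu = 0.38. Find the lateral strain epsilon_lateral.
Model: a linearly elastic bar under uniaxial load, so epsilon_lateral = -nu·epsilon_axial.
Substitute:
  epsilon_lateral = -(0.38 × 0.00153)
  epsilon_lateral = -0.0005814
Final answer: epsilon_lateral = -0.0005814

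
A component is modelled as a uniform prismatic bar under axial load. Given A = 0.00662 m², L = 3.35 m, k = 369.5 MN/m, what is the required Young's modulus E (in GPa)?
Model: a uniform prismatic bar under axial load, so k = (A·E) / L.
Solve for E: E = (k·L) / A.
Convert to SI units:
  k = 369.5 MN/m = 3.695 × 10⁸ N/m
Substitute:
  E = ((3.695 × 10⁸) × 3.35) / 0.00662
  E = 1.87 × 10¹¹ Pa
Convert: E = 1.87 × 10¹¹ Pa = 187 GPa
Final answer: E = 187 GPa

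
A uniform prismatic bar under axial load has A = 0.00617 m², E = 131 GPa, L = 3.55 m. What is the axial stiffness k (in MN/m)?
Model: a uniform prismatic bar under axial load, so k = (A·E) / L.
Convert to SI units:
  E = 131 GPa = 1.31 × 10¹¹ Pa
Substitute:
  k = (0.00617 × (1.31 × 10¹¹)) / 3.55
  k = 2.277 × 10⁸ N/m
Convert: k = 2.277 × 10⁸ N/m = 227.7 MN/m
Final answer: k = 227.7 MN/m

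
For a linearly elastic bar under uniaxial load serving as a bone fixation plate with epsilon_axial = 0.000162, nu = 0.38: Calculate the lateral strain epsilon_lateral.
Model: a linearly elastic bar under uniaxial load, so epsilon_lateral = -nu·epsilon_axial.
Substitute:
  epsilon_lateral = -(0.38 × 0.000162)
  epsilon_lateral = -6.156 × 10⁻⁵
Final answer: epsilon_lateral = -6.156 × 10⁻⁵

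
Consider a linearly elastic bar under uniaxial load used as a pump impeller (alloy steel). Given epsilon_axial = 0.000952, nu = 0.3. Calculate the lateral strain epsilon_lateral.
Model: a linearly elastic bar under uniaxial load, so epsilon_lateral = -nu·epsilon_axial.
Substitute:
  epsilon_lateral = -(0.3 × 0.000952)
  epsilon_lateral = -0.0002856
Final answer: epsilon_lateral = -0.0002856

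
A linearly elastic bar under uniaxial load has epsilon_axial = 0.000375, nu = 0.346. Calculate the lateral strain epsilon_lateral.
Model: a linearly elastic bar under uniaxial load, so epsilon_lateral = -nu·epsilon_axial.
Substitute:
  epsilon_lateral = -(0.346 × 0.000375)
  epsilon_lateral = -0.0001297
Final answer: epsilon_lateral = -0.0001297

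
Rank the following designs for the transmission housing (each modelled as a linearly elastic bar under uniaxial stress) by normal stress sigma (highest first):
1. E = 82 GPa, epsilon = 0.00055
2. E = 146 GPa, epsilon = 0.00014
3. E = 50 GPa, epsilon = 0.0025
Model: a linearly elastic bar under uniaxial stress, so sigma = E·epsilon (SI units).
  Case 1: sigma = (8.2 × 10¹⁰) × 0.00055 = 4.51 × 10⁷ Pa = 45.1 MPa
  Case 2: sigma = (1.46 × 10¹¹) × 0.00014 = 2.044 × 10⁷ Pa = 20.44 MPa
  Case 3: sigma = (5 × 10¹⁰) × 0.0025 = 1.25 × 10⁸ Pa = 125 MPa
Ordering: 125 MPa (case 3) > 45.1 MPa (case 1) > 20.44 MPa (case 2)
Final answer: 3, 1, 2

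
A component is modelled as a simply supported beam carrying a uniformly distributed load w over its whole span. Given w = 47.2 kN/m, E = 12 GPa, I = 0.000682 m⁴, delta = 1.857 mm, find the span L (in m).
Model: a simply supported beam carrying a uniformly distributed load w over its whole span, so delta = (5·w·L^4) / (384·E·I).
Solve for L: L = ((384·delta·E·I) / (5·w))^(1/4).
Convert to SI units:
  w = 47.2 kN/m = 47200 N/m
  E = 12 GPa = 1.2 × 10¹⁰ Pa
  delta = 1.857 mm = 0.001857 m
Substitute:
  L = ((384 × 0.001857 × (1.2 × 10¹⁰) × 0.000682) / (5 × 47200))^(1/4)
  L = 2.23 m
Final answer: L = 2.23 m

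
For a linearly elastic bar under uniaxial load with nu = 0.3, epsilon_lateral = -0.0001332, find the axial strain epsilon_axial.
Model: a linearly elastic bar under uniaxial load, so epsilon_lateral = -nu·epsilon_axial.
Solve for epsilon_axial: epsilon_axial = -epsilon_lateral / nu.
Substitute:
  epsilon_axial = -(-0.0001332) / 0.3
  epsilon_axial = 0.000444
Final answer: epsilon_axial = 0.000444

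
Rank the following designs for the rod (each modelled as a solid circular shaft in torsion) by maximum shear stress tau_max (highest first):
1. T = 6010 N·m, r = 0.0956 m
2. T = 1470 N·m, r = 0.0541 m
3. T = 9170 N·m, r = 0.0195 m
Model: a solid circular shaft in torsion, so tau_max = (2·T) / (π·r^3) (SI units).
  Case 1: tau_max = (2 × 6010) / (π × 0.0956^3) = 4.379 × 10⁶ Pa = 4.379 MPa
  Case 2: tau_max = (2 × 1470) / (π × 0.0541^3) = 5.91 × 10⁶ Pa = 5.91 MPa
  Case 3: tau_max = (2 × 9170) / (π × 0.0195^3) = 7.873 × 10⁸ Pa = 787.3 MPa
Ordering: 787.3 MPa (case 3) > 5.91 MPa (case 2) > 4.379 MPa (case 1)
Final answer: 3, 2, 1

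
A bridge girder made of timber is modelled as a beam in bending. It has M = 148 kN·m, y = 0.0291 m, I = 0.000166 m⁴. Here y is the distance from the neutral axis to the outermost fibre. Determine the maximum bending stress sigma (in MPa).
Model: a beam in bending, so sigma = (M·y) / I.
Convert to SI units:
  M = 148 kN·m = 148000 N·m
Substitute:
  sigma = (148000 × 0.0291) / 0.000166
  sigma = 2.594 × 10⁷ Pa
Convert: sigma = 2.594 × 10⁷ Pa = 25.94 MPa
Final answer: sigma = 25.94 MPa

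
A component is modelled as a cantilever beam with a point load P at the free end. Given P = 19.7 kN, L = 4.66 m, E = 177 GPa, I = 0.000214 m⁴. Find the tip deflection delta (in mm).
Model: a cantilever beam with a point load P at the free end, so delta = (P·L^3) / (3·E·I).
Convert to SI units:
  P = 19.7 kN = 19700 N
  E = 177 GPa = 1.77 × 10¹¹ Pa
Substitute:
  delta = (19700 × 4.66^3) / (3 × (1.77 × 10¹¹) × 0.000214)
  delta = 0.01754 m
Convert: delta = 0.01754 m = 17.54 mm
Final answer: delta = 17.54 mm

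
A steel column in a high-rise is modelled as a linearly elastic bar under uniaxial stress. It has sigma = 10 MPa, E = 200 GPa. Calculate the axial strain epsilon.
Model: a linearly elastic bar under uniaxial stress, so epsilon = sigma / E.
Convert to SI units:
  sigma = 10 MPa = 1 × 10⁷ Pa
  E = 200 GPa = 2 × 10¹¹ Pa
Substitute:
  epsilon = (1 × 10⁷) / (2 × 10¹¹)
  epsilon = 5 × 10⁻⁵
Final answer: epsilon = 5 × 10⁻⁵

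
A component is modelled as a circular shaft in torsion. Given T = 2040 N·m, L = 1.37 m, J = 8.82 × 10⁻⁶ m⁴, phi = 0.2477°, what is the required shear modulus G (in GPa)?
Model: a circular shaft in torsion, so phi = (T·L) / (G·J).
Solve for G: G = (T·L) / (phi·J).
Convert to SI units:
  phi = 0.2477° = 0.004323 rad
Substitute:
  G = (2040 × 1.37) / (0.004323 × (8.82 × 10⁻⁶))
  G = 7.33 × 10¹⁰ Pa
Convert: G = 7.33 × 10¹⁰ Pa = 73.3 GPa
Final answer: G = 73.3 GPa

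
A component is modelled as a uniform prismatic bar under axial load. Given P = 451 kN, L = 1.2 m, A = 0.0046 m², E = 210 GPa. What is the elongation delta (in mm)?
Model: a uniform prismatic bar under axial load, so delta = (P·L) / (A·E).
Convert to SI units:
  P = 451 kN = 451000 N
  E = 210 GPa = 2.1 × 10¹¹ Pa
Substitute:
  delta = (451000 × 1.2) / (0.0046 × (2.1 × 10¹¹))
  delta = 0.0005602 m
Convert: delta = 0.0005602 m = 0.5602 mm
Final answer: delta = 0.5602 mm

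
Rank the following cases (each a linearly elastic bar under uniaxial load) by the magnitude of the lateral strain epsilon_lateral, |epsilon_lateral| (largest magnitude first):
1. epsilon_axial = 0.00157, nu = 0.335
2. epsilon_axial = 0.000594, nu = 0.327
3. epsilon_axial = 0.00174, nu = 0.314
Model: a linearly elastic bar under uniaxial load, so epsilon_lateral = -nu·epsilon_axial (SI units).
  Case 1: epsilon_lateral = -(0.335 × 0.00157) = -0.000526
  Case 2: epsilon_lateral = -(0.327 × 0.000594) = -0.0001942
  Case 3: epsilon_lateral = -(0.314 × 0.00174) = -0.0005464
Ordering by |epsilon_lateral|: 0.0005464 (case 3) > 0.000526 (case 1) > 0.0001942 (case 2)
Final answer: 3, 1, 2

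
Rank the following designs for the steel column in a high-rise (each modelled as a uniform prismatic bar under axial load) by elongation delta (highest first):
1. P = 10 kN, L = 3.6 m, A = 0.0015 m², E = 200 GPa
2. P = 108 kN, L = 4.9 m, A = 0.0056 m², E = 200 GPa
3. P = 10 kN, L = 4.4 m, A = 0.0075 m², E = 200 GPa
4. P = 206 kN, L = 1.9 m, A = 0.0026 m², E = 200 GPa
Model: a uniform prismatic bar under axial load, so delta = (P·L) / (A·E) (SI units).
  Case 1: delta = (10000 × 3.6) / (0.0015 × (2 × 10¹¹)) = 0.00012 m = 0.12 mm
  Case 2: delta = (108000 × 4.9) / (0.0056 × (2 × 10¹¹)) = 0.0004725 m = 0.4725 mm
  Case 3: delta = (10000 × 4.4) / (0.0075 × (2 × 10¹¹)) = 2.933 × 10⁻⁵ m = 0.02933 mm
  Case 4: delta = (206000 × 1.9) / (0.0026 × (2 × 10¹¹)) = 0.0007527 m = 0.7527 mm
Ordering: 0.7527 mm (case 4) > 0.4725 mm (case 2) > 0.12 mm (case 1) > 0.02933 mm (case 3)
Final answer: 4, 2, 1, 3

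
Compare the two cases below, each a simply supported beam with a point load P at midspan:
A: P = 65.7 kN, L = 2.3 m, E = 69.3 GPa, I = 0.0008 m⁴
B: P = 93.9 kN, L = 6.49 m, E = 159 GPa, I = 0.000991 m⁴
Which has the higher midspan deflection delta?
Model: a simply supported beam with a point load P at midspan, so delta = (P·L^3) / (48·E·I) (SI units).
  A: delta = (65700 × 2.3^3) / (48 × (6.93 × 10¹⁰) × 0.0008) = 0.0003004 m = 0.3004 mm
  B: delta = (93900 × 6.49^3) / (48 × (1.59 × 10¹¹) × 0.000991) = 0.003394 m = 3.394 mm
3.394 mm > 0.3004 mm, so B is larger.
Final answer: B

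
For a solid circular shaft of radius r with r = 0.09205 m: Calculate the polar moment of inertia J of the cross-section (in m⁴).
Model: a solid circular shaft of radius r, so J = (π·r^4) / 2.
Substitute:
  J = (π × 0.09205^4) / 2
  J = 0.0001128 m⁴
Final answer: J = 0.0001128 m⁴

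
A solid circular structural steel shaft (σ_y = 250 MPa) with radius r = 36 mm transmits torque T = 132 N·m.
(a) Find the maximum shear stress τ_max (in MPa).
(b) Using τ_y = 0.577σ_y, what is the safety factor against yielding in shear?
(a) For a solid circular shaft, τ_max = T·r/J with J = π·r^4/2, i.e. τ_max = 2·T / (π·r^3). Convert r = 36 mm = 0.036 m.
  τ_max = (2 × 132) / (π × 0.036^3) = 1.801 × 10⁶ Pa = 1.801 MPa
(b) τ_y = 0.577 × 250 = 144.25 MPa
  SF = τ_y/τ_max = 144.25 / 1.801 = 80.09
Final answer: (a) τ_max = 1.801 MPa, (b) SF = 80.09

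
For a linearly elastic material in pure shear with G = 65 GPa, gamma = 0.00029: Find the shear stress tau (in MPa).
Model: a linearly elastic material in pure shear, so tau = G·gamma.
Convert to SI units:
  G = 65 GPa = 6.5 × 10¹⁰ Pa
Substitute:
  tau = (6.5 × 10¹⁰) × 0.00029
  tau = 1.885 × 10⁷ Pa
Convert: tau = 1.885 × 10⁷ Pa = 18.85 MPa
Final answer: tau = 18.85 MPa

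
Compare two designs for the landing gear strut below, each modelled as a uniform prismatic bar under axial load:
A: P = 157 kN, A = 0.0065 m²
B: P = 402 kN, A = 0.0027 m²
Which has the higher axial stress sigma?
Model: a uniform prismatic bar under axial load, so sigma = P / A (SI units).
  A: sigma = 157000 / 0.0065 = 2.415 × 10⁷ Pa = 24.15 MPa
  B: sigma = 402000 / 0.0027 = 1.489 × 10⁸ Pa = 148.9 MPa
148.9 MPa > 24.15 MPa, so B is larger.
Final answer: B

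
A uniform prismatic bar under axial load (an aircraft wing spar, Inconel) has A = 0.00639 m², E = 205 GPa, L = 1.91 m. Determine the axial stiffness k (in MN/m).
Model: a uniform prismatic bar under axial load, so k = (A·E) / L.
Convert to SI units:
  E = 205 GPa = 2.05 × 10¹¹ Pa
Substitute:
  k = (0.00639 × (2.05 × 10¹¹)) / 1.91
  k = 6.858 × 10⁸ N/m
Convert: k = 6.858 × 10⁸ N/m = 685.8 MN/m
Final answer: k = 685.8 MN/m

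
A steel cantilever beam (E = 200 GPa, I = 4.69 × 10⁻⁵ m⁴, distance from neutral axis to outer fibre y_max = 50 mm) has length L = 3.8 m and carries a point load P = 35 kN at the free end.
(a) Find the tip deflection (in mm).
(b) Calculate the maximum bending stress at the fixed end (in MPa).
(a) Tip deflection of a cantilever with an end point load: δ = P·L^3 / (3·E·I). Convert P = 35 kN = 35000 N, E = 200 GPa = 2 × 10¹¹ Pa.
  δ = (35000 × 3.8^3) / (3 × (2 × 10¹¹) × (4.69 × 10⁻⁵)) = 0.06825 m = 68.25 mm
(b) Maximum bending moment at the fixed end: M = P·L = 35000 × 3.8 = 133000 N·m. Convert y_max = 50 mm = 0.05 m.
  σ = M·y_max / I = (133000 × 0.05) / (4.69 × 10⁻⁵) = 1.418 × 10⁸ Pa = 141.8 MPa
Final answer: (a) δ = 68.25 mm, (b) σ = 141.8 MPa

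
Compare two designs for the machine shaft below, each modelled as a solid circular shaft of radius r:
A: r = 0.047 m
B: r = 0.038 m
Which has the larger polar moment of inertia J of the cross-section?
Model: a solid circular shaft of radius r, so J = (π·r^4) / 2 (SI units).
  A: J = (π × 0.047^4) / 2 = 7.665 × 10⁻⁶ m⁴
  B: J = (π × 0.038^4) / 2 = 3.275 × 10⁻⁶ m⁴
7.665 × 10⁻⁶ m⁴ > 3.275 × 10⁻⁶ m⁴, so A is larger.
Final answer: A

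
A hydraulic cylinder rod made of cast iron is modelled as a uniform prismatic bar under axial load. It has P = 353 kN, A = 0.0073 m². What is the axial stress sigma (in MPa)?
Model: a uniform prismatic bar under axial load, so sigma = P / A.
Convert to SI units:
  P = 353 kN = 353000 N
Substitute:
  sigma = 353000 / 0.0073
  sigma = 4.836 × 10⁷ Pa
Convert: sigma = 4.836 × 10⁷ Pa = 48.36 MPa
Final answer: sigma = 48.36 MPa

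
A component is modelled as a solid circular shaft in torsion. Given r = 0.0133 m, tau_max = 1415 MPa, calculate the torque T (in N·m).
Model: a solid circular shaft in torsion, so tau_max = (2·T) / (π·r^3).
Solve for T: T = (π·tau_max·r^3) / 2.
Convert to SI units:
  tau_max = 1415 MPa = 1.415 × 10⁹ Pa
Substitute:
  T = (π × (1.415 × 10⁹) × 0.0133^3) / 2
  T = 5229 N·m
Final answer: T = 5229 N·m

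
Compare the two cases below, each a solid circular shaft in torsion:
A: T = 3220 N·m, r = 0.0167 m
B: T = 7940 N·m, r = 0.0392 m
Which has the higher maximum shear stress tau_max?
Model: a solid circular shaft in torsion, so tau_max = (2·T) / (π·r^3) (SI units).
  A: tau_max = (2 × 3220) / (π × 0.0167^3) = 4.401 × 10⁸ Pa = 440.1 MPa
  B: tau_max = (2 × 7940) / (π × 0.0392^3) = 8.392 × 10⁷ Pa = 83.92 MPa
440.1 MPa > 83.92 MPa, so A is larger.
Final answer: A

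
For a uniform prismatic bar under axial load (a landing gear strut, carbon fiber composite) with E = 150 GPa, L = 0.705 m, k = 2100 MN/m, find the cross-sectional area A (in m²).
Model: a uniform prismatic bar under axial load, so k = (A·E) / L.
Solve for A: A = (k·L) / E.
Convert to SI units:
  E = 150 GPa = 1.5 × 10¹¹ Pa
  k = 2100 MN/m = 2.1 × 10⁹ N/m
Substitute:
  A = ((2.1 × 10⁹) × 0.705) / (1.5 × 10¹¹)
  A = 0.00987 m²
Final answer: A = 0.00987 m²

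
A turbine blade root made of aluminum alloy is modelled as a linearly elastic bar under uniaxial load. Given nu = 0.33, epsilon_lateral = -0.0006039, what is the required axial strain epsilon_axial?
Model: a linearly elastic bar under uniaxial load, so epsilon_lateral = -nu·epsilon_axial.
Solve for epsilon_axial: epsilon_axial = -epsilon_lateral / nu.
Substitute:
  epsilon_axial = -(-0.0006039) / 0.33
  epsilon_axial = 0.00183
Final answer: epsilon_axial = 0.00183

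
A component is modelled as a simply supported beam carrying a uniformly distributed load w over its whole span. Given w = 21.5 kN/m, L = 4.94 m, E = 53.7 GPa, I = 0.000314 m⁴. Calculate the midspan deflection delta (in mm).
Model: a simply supported beam carrying a uniformly distributed load w over its whole span, so delta = (5·w·L^4) / (384·E·I).
Convert to SI units:
  w = 21.5 kN/m = 21500 N/m
  E = 53.7 GPa = 5.37 × 10¹⁰ Pa
Substitute:
  delta = (5 × 21500 × 4.94^4) / (384 × (5.37 × 10¹⁰) × 0.000314)
  delta = 0.009887 m
Convert: delta = 0.009887 m = 9.887 mm
Final answer: delta = 9.887 mm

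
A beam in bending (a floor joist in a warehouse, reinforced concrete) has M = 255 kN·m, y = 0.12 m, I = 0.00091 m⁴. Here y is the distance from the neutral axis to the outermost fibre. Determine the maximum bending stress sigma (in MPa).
Model: a beam in bending, so sigma = (M·y) / I.
Convert to SI units:
  M = 255 kN·m = 255000 N·m
Substitute:
  sigma = (255000 × 0.12) / 0.00091
  sigma = 3.363 × 10⁷ Pa
Convert: sigma = 3.363 × 10⁷ Pa = 33.63 MPa
Final answer: sigma = 33.63 MPa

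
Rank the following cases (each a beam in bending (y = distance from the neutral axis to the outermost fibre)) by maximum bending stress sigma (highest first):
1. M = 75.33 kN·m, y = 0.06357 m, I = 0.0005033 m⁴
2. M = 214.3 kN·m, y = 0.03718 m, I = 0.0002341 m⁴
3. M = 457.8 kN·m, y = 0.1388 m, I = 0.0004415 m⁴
Model: a beam in bending (y = distance from the neutral axis to the outermost fibre), so sigma = (M·y) / I (SI units).
  Case 1: sigma = (75330 × 0.06357) / 0.0005033 = 9.515 × 10⁶ Pa = 9.515 MPa
  Case 2: sigma = (214300 × 0.03718) / 0.0002341 = 3.404 × 10⁷ Pa = 34.04 MPa
  Case 3: sigma = (457800 × 0.1388) / 0.0004415 = 1.439 × 10⁸ Pa = 143.9 MPa
Ordering: 143.9 MPa (case 3) > 34.04 MPa (case 2) > 9.515 MPa (case 1)
Final answer: 3, 2, 1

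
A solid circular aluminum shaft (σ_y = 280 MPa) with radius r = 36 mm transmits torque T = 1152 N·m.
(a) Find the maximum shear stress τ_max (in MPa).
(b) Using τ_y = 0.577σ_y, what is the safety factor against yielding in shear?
(a) For a solid circular shaft, τ_max = T·r/J with J = π·r^4/2, i.e. τ_max = 2·T / (π·r^3). Convert r = 36 mm = 0.036 m.
  τ_max = (2 × 1152) / (π × 0.036^3) = 1.572 × 10⁷ Pa = 15.72 MPa
(b) τ_y = 0.577 × 280 = 161.56 MPa
  SF = τ_y/τ_max = 161.56 / 15.72 = 10.28
Final answer: (a) τ_max = 15.72 MPa, (b) SF = 10.28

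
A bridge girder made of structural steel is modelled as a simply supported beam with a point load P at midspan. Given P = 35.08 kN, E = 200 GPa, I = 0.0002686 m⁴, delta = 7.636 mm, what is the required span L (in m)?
Model: a simply supported beam with a point load P at midspan, so delta = (P·L^3) / (48·E·I).
Solve for L: L = ((48·delta·E·I) / P)^(1/3).
Convert to SI units:
  P = 35.08 kN = 35080 N
  E = 200 GPa = 2 × 10¹¹ Pa
  delta = 7.636 mm = 0.007636 m
Substitute:
  L = ((48 × 0.007636 × (2 × 10¹¹) × 0.0002686) / 35080)^(1/3)
  L = 8.249 m
Final answer: L = 8.249 m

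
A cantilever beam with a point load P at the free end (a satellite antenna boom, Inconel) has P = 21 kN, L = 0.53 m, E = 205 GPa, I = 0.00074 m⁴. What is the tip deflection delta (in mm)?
Model: a cantilever beam with a point load P at the free end, so delta = (P·L^3) / (3·E·I).
Convert to SI units:
  P = 21 kN = 21000 N
  E = 205 GPa = 2.05 × 10¹¹ Pa
Substitute:
  delta = (21000 × 0.53^3) / (3 × (2.05 × 10¹¹) × 0.00074)
  delta = 6.87 × 10⁻⁶ m
Convert: delta = 6.87 × 10⁻⁶ m = 0.00687 mm
Final answer: delta = 0.00687 mm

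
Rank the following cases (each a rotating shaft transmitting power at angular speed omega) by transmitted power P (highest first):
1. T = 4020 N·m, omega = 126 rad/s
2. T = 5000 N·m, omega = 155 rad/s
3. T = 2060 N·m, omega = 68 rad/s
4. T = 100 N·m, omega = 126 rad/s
Model: a rotating shaft transmitting power at angular speed omega, so P = T·omega (SI units).
  Case 1: P = 4020 × 126 = 506500 W = 506.5 kW
  Case 2: P = 5000 × 155 = 775000 W = 775 kW
  Case 3: P = 2060 × 68 = 140100 W = 140.1 kW
  Case 4: P = 100 × 126 = 12600 W = 12.6 kW
Ordering: 775 kW (case 2) > 506.5 kW (case 1) > 140.1 kW (case 3) > 12.6 kW (case 4)
Final answer: 2, 1, 3, 4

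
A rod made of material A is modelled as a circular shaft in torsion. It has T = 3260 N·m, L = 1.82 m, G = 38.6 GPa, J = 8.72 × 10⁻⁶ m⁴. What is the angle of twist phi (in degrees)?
Model: a circular shaft in torsion, so phi = (T·L) / (G·J).
Convert to SI units:
  G = 38.6 GPa = 3.86 × 10¹⁰ Pa
Substitute:
  phi = (3260 × 1.82) / ((3.86 × 10¹⁰) × (8.72 × 10⁻⁶))
  phi = 0.01763 rad
Convert to degrees: phi = 0.01763 × 180/π = 1.01°
Final answer: phi = 1.01°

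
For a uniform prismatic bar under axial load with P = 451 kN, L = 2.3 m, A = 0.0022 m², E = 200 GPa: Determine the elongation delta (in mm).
Model: a uniform prismatic bar under axial load, so delta = (P·L) / (A·E).
Convert to SI units:
  P = 451 kN = 451000 N
  E = 200 GPa = 2 × 10¹¹ Pa
Substitute:
  delta = (451000 × 2.3) / (0.0022 × (2 × 10¹¹))
  delta = 0.002357 m
Convert: delta = 0.002357 m = 2.357 mm
Final answer: delta = 2.357 mm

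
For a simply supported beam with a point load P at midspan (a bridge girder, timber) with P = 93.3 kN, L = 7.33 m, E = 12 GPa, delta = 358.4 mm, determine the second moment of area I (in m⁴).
Model: a simply supported beam with a point load P at midspan, so delta = (P·L^3) / (48·E·I).
Solve for I: I = (P·L^3) / (48·delta·E).
Convert to SI units:
  P = 93.3 kN = 93300 N
  E = 12 GPa = 1.2 × 10¹⁰ Pa
  delta = 358.4 mm = 0.3584 m
Substitute:
  I = (93300 × 7.33^3) / (48 × 0.3584 × (1.2 × 10¹⁰))
  I = 0.000178 m⁴
Final answer: I = 0.000178 m⁴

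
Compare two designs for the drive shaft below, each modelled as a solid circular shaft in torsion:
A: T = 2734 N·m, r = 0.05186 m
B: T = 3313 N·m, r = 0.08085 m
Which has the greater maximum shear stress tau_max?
Model: a solid circular shaft in torsion, so tau_max = (2·T) / (π·r^3) (SI units).
  A: tau_max = (2 × 2734) / (π × 0.05186^3) = 1.248 × 10⁷ Pa = 12.48 MPa
  B: tau_max = (2 × 3313) / (π × 0.08085^3) = 3.991 × 10⁶ Pa = 3.991 MPa
12.48 MPa > 3.991 MPa, so A is larger.
Final answer: A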